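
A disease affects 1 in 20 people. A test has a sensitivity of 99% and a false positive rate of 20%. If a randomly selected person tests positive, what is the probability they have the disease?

Let D = the rare event, + = positive/flagged.
P(D) = 1/20
P(+|D) = 99/100
P(+|D') = 20/100 = 1/5
P(+) = P(+|D)P(D) + P(+|D')P(D')
     = \frac{99}{100} × \frac{1}{20} + \frac{1}{5} × \frac{19}{20}
     = \frac{479}{2000}
P(D|+) = P(+|D)P(D)/P(+) = \frac{99}{479}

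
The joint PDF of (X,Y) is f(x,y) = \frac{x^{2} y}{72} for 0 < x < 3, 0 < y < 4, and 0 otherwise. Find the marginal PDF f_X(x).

f_X(x) = ∫_0^4 f(x,y) dy
= ∫_0^4 \frac{x^{2} y}{72} dy
= \frac{x^{2}}{9} for 0 < x < 3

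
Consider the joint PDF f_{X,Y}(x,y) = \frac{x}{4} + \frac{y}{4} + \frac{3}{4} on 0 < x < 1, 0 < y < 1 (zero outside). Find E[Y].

E[Y] = ∫_0^1 ∫_0^1 y × f(x,y) dx dy
= \frac{25}{48}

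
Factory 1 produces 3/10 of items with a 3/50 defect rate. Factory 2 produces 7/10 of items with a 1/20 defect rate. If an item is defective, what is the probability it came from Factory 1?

Using Bayes' theorem:
P(F1) = 3/10, P(D|F1) = 3/50
P(F2) = 7/10, P(D|F2) = 1/20
P(D) = P(D|F1)P(F1) + P(D|F2)P(F2)
     = \frac{53}{1000}
P(F1|D) = P(D|F1)P(F1) / P(D)
= \frac{18}{53}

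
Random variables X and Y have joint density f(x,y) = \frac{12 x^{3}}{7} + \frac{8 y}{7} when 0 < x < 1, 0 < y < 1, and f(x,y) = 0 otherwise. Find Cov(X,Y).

E[XY] = ∫∫ xy × f(x,y) dx dy = \frac{38}{105}
E[X] = \frac{22}{35}
E[Y] = \frac{25}{42}
Cov(X,Y) = E[XY] - E[X]E[Y] = - \frac{3}{245}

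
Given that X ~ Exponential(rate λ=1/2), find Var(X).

For X ~ Exponential(rate λ=1/2):
Var(X) = 4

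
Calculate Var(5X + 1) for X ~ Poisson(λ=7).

For X ~ Poisson(λ=7):
Var(X) = 7
Var(5X + 1) = (5)² × Var(X) = 25 × 7 = 175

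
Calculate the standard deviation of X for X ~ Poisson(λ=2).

For X ~ Poisson(λ=2):
Var(X) = 2
SD(X) = √(Var(X)) = √(2) = \sqrt{2}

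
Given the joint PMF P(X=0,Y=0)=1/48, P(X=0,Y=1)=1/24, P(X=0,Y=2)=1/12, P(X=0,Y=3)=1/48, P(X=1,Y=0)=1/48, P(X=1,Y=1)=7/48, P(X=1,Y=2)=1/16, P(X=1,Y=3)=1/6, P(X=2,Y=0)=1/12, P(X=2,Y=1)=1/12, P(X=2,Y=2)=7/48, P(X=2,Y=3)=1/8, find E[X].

First find marginal of X:
P(X=0) = 1/6
P(X=1) = 19/48
P(X=2) = 7/16
E[X] = 0 × 1/6 + 1 × 19/48 + 2 × 7/16 = 61/48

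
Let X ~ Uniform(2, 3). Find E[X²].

Using the identity E[X²] = Var(X) + (E[X])²:
E[X] = \frac{5}{2}
Var(X) = \frac{1}{12}
E[X²] = \frac{1}{12} + (\frac{5}{2})²
= \frac{19}{3}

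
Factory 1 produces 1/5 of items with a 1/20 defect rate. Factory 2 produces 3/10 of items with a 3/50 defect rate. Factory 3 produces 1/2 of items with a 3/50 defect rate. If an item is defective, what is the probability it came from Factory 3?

Using Bayes' theorem:
P(F1) = 1/5, P(D|F1) = 1/20
P(F2) = 3/10, P(D|F2) = 3/50
P(F3) = 1/2, P(D|F3) = 3/50
P(D) = P(D|F1)P(F1) + P(D|F2)P(F2) + P(D|F3)P(F3)
     = \frac{29}{500}
P(F3|D) = P(D|F3)P(F3) / P(D)
= \frac{15}{29}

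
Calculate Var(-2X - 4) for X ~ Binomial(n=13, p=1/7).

For X ~ Binomial(n=13, p=1/7):
Var(X) = \frac{78}{49}
Var(-2X - 4) = (-2)² × Var(X) = 4 × \frac{78}{49} = \frac{312}{49}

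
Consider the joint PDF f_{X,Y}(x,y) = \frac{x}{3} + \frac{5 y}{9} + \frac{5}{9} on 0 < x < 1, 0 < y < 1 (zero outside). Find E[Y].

E[Y] = ∫_0^1 ∫_0^1 y × f(x,y) dx dy
= \frac{59}{108}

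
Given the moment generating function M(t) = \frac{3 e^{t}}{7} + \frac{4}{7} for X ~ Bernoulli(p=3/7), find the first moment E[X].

To find E[X], compute M^(1)(0):
M^(1)(t) = \frac{3 e^{t}}{7}
M^(1)(0) = \frac{3}{7}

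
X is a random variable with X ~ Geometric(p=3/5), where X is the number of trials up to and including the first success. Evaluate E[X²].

Using the identity E[X²] = Var(X) + (E[X])²:
E[X] = \frac{5}{3}
Var(X) = \frac{10}{9}
E[X²] = \frac{10}{9} + (\frac{5}{3})²
= \frac{35}{9}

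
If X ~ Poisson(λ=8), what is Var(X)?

For X ~ Poisson(λ=8):
Var(X) = 8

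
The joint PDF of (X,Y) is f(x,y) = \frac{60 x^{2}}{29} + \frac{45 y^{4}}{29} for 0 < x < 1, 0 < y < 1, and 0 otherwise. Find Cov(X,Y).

E[XY] = ∫∫ xy × f(x,y) dx dy = \frac{45}{116}
E[X] = \frac{39}{58}
E[Y] = \frac{35}{58}
Cov(X,Y) = E[XY] - E[X]E[Y] = - \frac{15}{841}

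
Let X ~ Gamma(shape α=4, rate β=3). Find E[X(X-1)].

E[X(X-1)] = E[X² - X] = E[X²] - E[X]
E[X] = \frac{4}{3}
E[X²] = Var(X) + (E[X])² = \frac{4}{9} + (\frac{4}{3})² = \frac{20}{9}
E[X(X-1)] = \frac{20}{9} - \frac{4}{3} = \frac{8}{9}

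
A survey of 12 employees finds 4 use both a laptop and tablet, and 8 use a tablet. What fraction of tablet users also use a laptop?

P(A ∩ B) = 4/12 = 1/3
P(B) = 8/12 = 2/3
P(A|B) = P(A ∩ B) / P(B) = (1/3) / (2/3) = 1/2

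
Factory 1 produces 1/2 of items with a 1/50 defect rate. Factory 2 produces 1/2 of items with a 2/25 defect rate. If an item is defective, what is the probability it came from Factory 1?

Using Bayes' theorem:
P(F1) = 1/2, P(D|F1) = 1/50
P(F2) = 1/2, P(D|F2) = 2/25
P(D) = P(D|F1)P(F1) + P(D|F2)P(F2)
     = \frac{1}{20}
P(F1|D) = P(D|F1)P(F1) / P(D)
= \frac{1}{5}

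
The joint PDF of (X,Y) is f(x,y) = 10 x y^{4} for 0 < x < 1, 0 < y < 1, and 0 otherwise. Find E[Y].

E[Y] = ∫_0^1 ∫_0^1 y × f(x,y) dx dy
= \frac{5}{6}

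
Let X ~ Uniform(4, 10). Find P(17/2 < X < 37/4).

P(17/2 < X < 37/4) = ∫_{17/2}^{37/4} f(x) dx
where f(x) = \frac{1}{6}
= \frac{1}{8}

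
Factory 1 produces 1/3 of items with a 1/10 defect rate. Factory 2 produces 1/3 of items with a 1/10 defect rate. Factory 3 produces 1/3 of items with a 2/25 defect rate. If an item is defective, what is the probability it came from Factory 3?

Using Bayes' theorem:
P(F1) = 1/3, P(D|F1) = 1/10
P(F2) = 1/3, P(D|F2) = 1/10
P(F3) = 1/3, P(D|F3) = 2/25
P(D) = P(D|F1)P(F1) + P(D|F2)P(F2) + P(D|F3)P(F3)
     = \frac{7}{75}
P(F3|D) = P(D|F3)P(F3) / P(D)
= \frac{2}{7}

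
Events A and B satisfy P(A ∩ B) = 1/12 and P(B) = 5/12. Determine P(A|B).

P(A|B) = P(A ∩ B) / P(B)
= (1/12) / (5/12)
= 1/5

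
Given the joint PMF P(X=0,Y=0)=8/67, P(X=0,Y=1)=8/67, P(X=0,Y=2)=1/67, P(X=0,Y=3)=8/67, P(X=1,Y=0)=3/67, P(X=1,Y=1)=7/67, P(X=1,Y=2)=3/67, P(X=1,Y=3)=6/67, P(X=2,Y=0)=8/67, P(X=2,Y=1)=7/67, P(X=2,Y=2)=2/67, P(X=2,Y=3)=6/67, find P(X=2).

P(X=2) = P(X=2,Y=0) + P(X=2,Y=1) + P(X=2,Y=2) + P(X=2,Y=3)
= 8/67 + 7/67 + 2/67 + 6/67
= 23/67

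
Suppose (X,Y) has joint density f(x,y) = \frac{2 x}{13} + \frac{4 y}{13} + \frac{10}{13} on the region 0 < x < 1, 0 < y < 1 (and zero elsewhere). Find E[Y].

E[Y] = ∫_0^1 ∫_0^1 y × f(x,y) dx dy
= \frac{41}{78}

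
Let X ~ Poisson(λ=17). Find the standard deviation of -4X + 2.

For X ~ Poisson(λ=17):
Var(X) = 17
SD(X) = √(Var(X)) = √(17) = \sqrt{17}
SD(-4X + 2) = |-4| × SD(X) = 4 × \sqrt{17} = 4 \sqrt{17}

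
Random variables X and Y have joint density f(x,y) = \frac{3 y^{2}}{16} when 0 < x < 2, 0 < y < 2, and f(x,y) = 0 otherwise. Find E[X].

f_X(x) = ∫_0^2 \frac{3 y^{2}}{16} dy = \frac{1}{2}
E[X] = ∫_0^2 x × (\frac{1}{2}) dx = 1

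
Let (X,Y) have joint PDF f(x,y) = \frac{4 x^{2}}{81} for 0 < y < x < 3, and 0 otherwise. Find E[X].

f_X(x) = ∫_0^x \frac{4 x^{2}}{81} dy = \frac{4 x^{3}}{81}
E[X] = ∫_0^3 x × (\frac{4 x^{3}}{81}) dx = \frac{12}{5}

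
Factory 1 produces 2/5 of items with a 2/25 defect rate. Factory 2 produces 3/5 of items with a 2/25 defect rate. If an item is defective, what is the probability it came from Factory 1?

Using Bayes' theorem:
P(F1) = 2/5, P(D|F1) = 2/25
P(F2) = 3/5, P(D|F2) = 2/25
P(D) = P(D|F1)P(F1) + P(D|F2)P(F2)
     = \frac{2}{25}
P(F1|D) = P(D|F1)P(F1) / P(D)
= \frac{2}{5}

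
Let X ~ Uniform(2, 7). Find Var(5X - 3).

For X ~ Uniform(2, 7):
Var(X) = \frac{25}{12}
Var(5X - 3) = (5)² × Var(X) = 25 × \frac{25}{12} = \frac{625}{12}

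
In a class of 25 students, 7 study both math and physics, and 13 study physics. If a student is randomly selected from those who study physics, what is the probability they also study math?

P(A ∩ B) = 7/25
P(B) = 13/25
P(A|B) = P(A ∩ B) / P(B) = (7/25) / (13/25) = 7/13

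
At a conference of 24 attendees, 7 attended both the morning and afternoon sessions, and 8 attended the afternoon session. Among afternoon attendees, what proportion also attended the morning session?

P(A ∩ B) = 7/24
P(B) = 8/24 = 1/3
P(A|B) = P(A ∩ B) / P(B) = (7/24) / (1/3) = 7/8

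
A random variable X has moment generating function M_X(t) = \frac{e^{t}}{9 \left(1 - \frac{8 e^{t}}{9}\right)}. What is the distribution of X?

The MGF M(t) = \frac{e^{t}}{9 \left(1 - \frac{8 e^{t}}{9}\right)} is the standard form for the Geometric distribution.
Comparing with the known MGF formula identifies: Geometric(p=1/9), X = trial number of first success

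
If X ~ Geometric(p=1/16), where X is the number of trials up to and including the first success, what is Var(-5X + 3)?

For X ~ Geometric(p=1/16), where X is the number of trials up to and including the first success:
Var(X) = 240
Var(-5X + 3) = (-5)² × Var(X) = 25 × 240 = 6000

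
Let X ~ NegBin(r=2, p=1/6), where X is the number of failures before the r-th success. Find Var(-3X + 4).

For X ~ NegBin(r=2, p=1/6), where X is the number of failures before the r-th success:
Var(X) = 60
Var(-3X + 4) = (-3)² × Var(X) = 9 × 60 = 540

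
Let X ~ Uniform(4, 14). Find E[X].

For X ~ Uniform(4, 14), the expected value is:
E[X] = 9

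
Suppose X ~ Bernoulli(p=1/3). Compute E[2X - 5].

For X ~ Bernoulli(p=1/3):
E[X] = \frac{1}{3}
E[2X - 5] = 2 × E[X] - 5 = - \frac{13}{3}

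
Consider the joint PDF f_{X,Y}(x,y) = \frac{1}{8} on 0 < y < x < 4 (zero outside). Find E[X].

f_X(x) = ∫_0^x \frac{1}{8} dy = \frac{x}{8}
E[X] = ∫_0^4 x × (\frac{x}{8}) dx = \frac{8}{3}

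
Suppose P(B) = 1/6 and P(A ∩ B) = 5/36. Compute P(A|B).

P(A|B) = P(A ∩ B) / P(B)
= (5/36) / (1/6)
= 5/6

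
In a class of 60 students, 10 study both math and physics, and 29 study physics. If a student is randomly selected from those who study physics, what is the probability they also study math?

P(A ∩ B) = 10/60 = 1/6
P(B) = 29/60
P(A|B) = P(A ∩ B) / P(B) = (1/6) / (29/60) = 10/29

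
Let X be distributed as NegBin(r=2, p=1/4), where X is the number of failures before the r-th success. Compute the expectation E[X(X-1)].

E[X(X-1)] = E[X² - X] = E[X²] - E[X]
E[X] = 6
E[X²] = Var(X) + (E[X])² = 24 + (6)² = 60
E[X(X-1)] = 60 - 6 = 54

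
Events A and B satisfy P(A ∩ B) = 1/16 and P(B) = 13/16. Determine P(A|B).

P(A|B) = P(A ∩ B) / P(B)
= (1/16) / (13/16)
= 1/13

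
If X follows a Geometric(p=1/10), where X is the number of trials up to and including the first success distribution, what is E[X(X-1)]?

E[X(X-1)] = E[X² - X] = E[X²] - E[X]
E[X] = 10
E[X²] = Var(X) + (E[X])² = 90 + (10)² = 190
E[X(X-1)] = 190 - 10 = 180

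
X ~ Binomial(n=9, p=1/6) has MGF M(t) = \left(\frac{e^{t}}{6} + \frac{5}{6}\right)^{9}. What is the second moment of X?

To find E[X^2], compute M^(2)(0):
M^(1)(t) = \frac{3 \left(\frac{e^{t}}{6} + \frac{5}{6}\right)^{8} e^{t}}{2}
M^(2)(t) = \frac{3 \left(\frac{e^{t}}{6} + \frac{5}{6}\right)^{8} e^{t}}{2} + 2 \left(\frac{e^{t}}{6} + \frac{5}{6}\right)^{7} e^{2 t}
M^(2)(0) = \frac{7}{2}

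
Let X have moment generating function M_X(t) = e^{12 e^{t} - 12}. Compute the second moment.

To find E[X^2], compute M^(2)(0):
M^(1)(t) = 12 e^{t} e^{12 e^{t} - 12}
M^(2)(t) = 144 e^{2 t} e^{12 e^{t} - 12} + 12 e^{t} e^{12 e^{t} - 12}
M^(2)(0) = 156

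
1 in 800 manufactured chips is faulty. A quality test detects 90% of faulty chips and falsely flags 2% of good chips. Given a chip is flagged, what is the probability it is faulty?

Let D = the rare event, + = positive/flagged.
P(D) = 1/800
P(+|D) = 90/100 = 9/10
P(+|D') = 2/100 = 1/50
P(+) = P(+|D)P(D) + P(+|D')P(D')
     = \frac{9}{10} × \frac{1}{800} + \frac{1}{50} × \frac{799}{800}
     = \frac{211}{10000}
P(D|+) = P(+|D)P(D)/P(+) = \frac{45}{844}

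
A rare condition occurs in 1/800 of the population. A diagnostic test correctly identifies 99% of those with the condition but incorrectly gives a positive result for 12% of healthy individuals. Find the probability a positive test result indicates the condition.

Let D = the rare event, + = positive/flagged.
P(D) = 1/800
P(+|D) = 99/100
P(+|D') = 12/100 = 3/25
P(+) = P(+|D)P(D) + P(+|D')P(D')
     = \frac{99}{100} × \frac{1}{800} + \frac{3}{25} × \frac{799}{800}
     = \frac{9687}{80000}
P(D|+) = P(+|D)P(D)/P(+) = \frac{33}{3229}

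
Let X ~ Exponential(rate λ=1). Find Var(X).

For X ~ Exponential(rate λ=1):
Var(X) = 1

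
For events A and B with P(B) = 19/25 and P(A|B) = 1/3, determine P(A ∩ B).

By definition, P(A|B) = P(A ∩ B) / P(B)
So P(A ∩ B) = P(A|B) × P(B)
= 1/3 × 19/25
= 19/75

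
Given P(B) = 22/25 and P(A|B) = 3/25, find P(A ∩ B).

By definition, P(A|B) = P(A ∩ B) / P(B)
So P(A ∩ B) = P(A|B) × P(B)
= 3/25 × 22/25
= 66/625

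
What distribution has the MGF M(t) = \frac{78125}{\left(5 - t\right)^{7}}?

The MGF M(t) = \frac{78125}{\left(5 - t\right)^{7}} is the standard form for the Gamma distribution.
Comparing with the known MGF formula identifies: Gamma(shape α=7, rate β=5)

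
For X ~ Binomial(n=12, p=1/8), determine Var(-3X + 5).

For X ~ Binomial(n=12, p=1/8):
Var(X) = \frac{21}{16}
Var(-3X + 5) = (-3)² × Var(X) = 9 × \frac{21}{16} = \frac{189}{16}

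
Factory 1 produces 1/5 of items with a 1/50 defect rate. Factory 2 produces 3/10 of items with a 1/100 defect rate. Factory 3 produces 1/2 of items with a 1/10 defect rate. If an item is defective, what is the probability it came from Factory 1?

Using Bayes' theorem:
P(F1) = 1/5, P(D|F1) = 1/50
P(F2) = 3/10, P(D|F2) = 1/100
P(F3) = 1/2, P(D|F3) = 1/10
P(D) = P(D|F1)P(F1) + P(D|F2)P(F2) + P(D|F3)P(F3)
     = \frac{57}{1000}
P(F1|D) = P(D|F1)P(F1) / P(D)
= \frac{4}{57}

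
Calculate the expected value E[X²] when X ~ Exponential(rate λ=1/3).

Using the identity E[X²] = Var(X) + (E[X])²:
E[X] = 3
Var(X) = 9
E[X²] = 9 + (3)²
= 18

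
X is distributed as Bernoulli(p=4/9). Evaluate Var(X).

For X ~ Bernoulli(p=4/9):
Var(X) = \frac{20}{81}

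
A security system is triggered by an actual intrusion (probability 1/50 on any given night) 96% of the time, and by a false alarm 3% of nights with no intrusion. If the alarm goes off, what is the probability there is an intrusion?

Let D = the rare event, + = positive/flagged.
P(D) = 1/50
P(+|D) = 96/100 = 24/25
P(+|D') = 3/100
P(+) = P(+|D)P(D) + P(+|D')P(D')
     = \frac{24}{25} × \frac{1}{50} + \frac{3}{100} × \frac{49}{50}
     = \frac{243}{5000}
P(D|+) = P(+|D)P(D)/P(+) = \frac{32}{81}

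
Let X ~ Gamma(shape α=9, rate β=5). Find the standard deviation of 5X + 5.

For X ~ Gamma(shape α=9, rate β=5):
Var(X) = \frac{9}{25}
SD(X) = √(Var(X)) = √(\frac{9}{25}) = \frac{3}{5}
SD(5X + 5) = |5| × SD(X) = 5 × \frac{3}{5} = 3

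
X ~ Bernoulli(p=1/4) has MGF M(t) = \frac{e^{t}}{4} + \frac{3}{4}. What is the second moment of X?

To find E[X^2], compute M^(2)(0):
M^(1)(t) = \frac{e^{t}}{4}
M^(2)(t) = \frac{e^{t}}{4}
M^(2)(0) = \frac{1}{4}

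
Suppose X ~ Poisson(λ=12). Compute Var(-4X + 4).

For X ~ Poisson(λ=12):
Var(X) = 12
Var(-4X + 4) = (-4)² × Var(X) = 16 × 12 = 192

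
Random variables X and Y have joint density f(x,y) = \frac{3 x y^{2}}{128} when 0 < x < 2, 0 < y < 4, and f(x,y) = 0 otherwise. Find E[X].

f_X(x) = ∫_0^4 \frac{3 x y^{2}}{128} dy = \frac{x}{2}
E[X] = ∫_0^2 x × (\frac{x}{2}) dx = \frac{4}{3}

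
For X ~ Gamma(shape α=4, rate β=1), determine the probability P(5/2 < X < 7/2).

P(5/2 < X < 7/2) = ∫_{5/2}^{7/2} f(x) dx
where f(x) = \frac{x^{3} e^{- x}}{6}
= \frac{-853 + 443 e}{48 e^{\frac{7}{2}}}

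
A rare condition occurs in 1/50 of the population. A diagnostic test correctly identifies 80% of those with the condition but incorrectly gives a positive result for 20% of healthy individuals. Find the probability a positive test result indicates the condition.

Let D = the rare event, + = positive/flagged.
P(D) = 1/50
P(+|D) = 80/100 = 4/5
P(+|D') = 20/100 = 1/5
P(+) = P(+|D)P(D) + P(+|D')P(D')
     = \frac{4}{5} × \frac{1}{50} + \frac{1}{5} × \frac{49}{50}
     = \frac{53}{250}
P(D|+) = P(+|D)P(D)/P(+) = \frac{4}{53}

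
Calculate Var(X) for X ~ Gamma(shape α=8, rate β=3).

For X ~ Gamma(shape α=8, rate β=3):
Var(X) = \frac{8}{9}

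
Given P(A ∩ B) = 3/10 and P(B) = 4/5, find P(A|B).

P(A|B) = P(A ∩ B) / P(B)
= (3/10) / (4/5)
= 3/8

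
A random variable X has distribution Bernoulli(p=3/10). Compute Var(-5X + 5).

For X ~ Bernoulli(p=3/10):
Var(X) = \frac{21}{100}
Var(-5X + 5) = (-5)² × Var(X) = 25 × \frac{21}{100} = \frac{21}{4}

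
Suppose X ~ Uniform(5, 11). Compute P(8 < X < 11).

P(8 < X < 11) = ∫_{8}^{11} f(x) dx
where f(x) = \frac{1}{6}
= \frac{1}{2}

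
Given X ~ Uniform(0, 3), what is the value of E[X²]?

Using the identity E[X²] = Var(X) + (E[X])²:
E[X] = \frac{3}{2}
Var(X) = \frac{3}{4}
E[X²] = \frac{3}{4} + (\frac{3}{2})²
= 3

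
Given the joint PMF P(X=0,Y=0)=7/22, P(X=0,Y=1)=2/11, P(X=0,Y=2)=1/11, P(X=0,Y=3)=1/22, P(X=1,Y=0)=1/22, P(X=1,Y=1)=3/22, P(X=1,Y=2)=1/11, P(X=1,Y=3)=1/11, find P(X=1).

P(X=1) = P(X=1,Y=0) + P(X=1,Y=1) + P(X=1,Y=2) + P(X=1,Y=3)
= 1/22 + 3/22 + 1/11 + 1/11
= 4/11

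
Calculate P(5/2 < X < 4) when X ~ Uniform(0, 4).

P(5/2 < X < 4) = ∫_{5/2}^{4} f(x) dx
where f(x) = \frac{1}{4}
= \frac{3}{8}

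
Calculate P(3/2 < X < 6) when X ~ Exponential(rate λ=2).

P(3/2 < X < 6) = ∫_{3/2}^{6} f(x) dx
where f(x) = 2 e^{- 2 x}
= - \frac{1 - e^{9}}{e^{12}}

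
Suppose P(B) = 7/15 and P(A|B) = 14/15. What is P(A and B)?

By definition, P(A|B) = P(A ∩ B) / P(B)
So P(A ∩ B) = P(A|B) × P(B)
= 14/15 × 7/15
= 98/225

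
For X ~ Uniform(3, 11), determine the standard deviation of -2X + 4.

For X ~ Uniform(3, 11):
Var(X) = \frac{16}{3}
SD(X) = √(Var(X)) = √(\frac{16}{3}) = \frac{4 \sqrt{3}}{3}
SD(-2X + 4) = |-2| × SD(X) = 2 × \frac{4 \sqrt{3}}{3} = \frac{8 \sqrt{3}}{3}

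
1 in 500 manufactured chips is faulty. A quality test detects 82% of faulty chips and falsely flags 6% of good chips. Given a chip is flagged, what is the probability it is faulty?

Let D = the rare event, + = positive/flagged.
P(D) = 1/500
P(+|D) = 82/100 = 41/50
P(+|D') = 6/100 = 3/50
P(+) = P(+|D)P(D) + P(+|D')P(D')
     = \frac{41}{50} × \frac{1}{500} + \frac{3}{50} × \frac{499}{500}
     = \frac{769}{12500}
P(D|+) = P(+|D)P(D)/P(+) = \frac{41}{1538}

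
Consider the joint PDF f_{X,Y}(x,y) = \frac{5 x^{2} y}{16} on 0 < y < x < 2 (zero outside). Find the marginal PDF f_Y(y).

f_Y(y) = ∫_y^2 \frac{5 x^{2} y}{16} dx = \frac{5 y \left(8 - y^{3}\right)}{48}
for 0 < y < 2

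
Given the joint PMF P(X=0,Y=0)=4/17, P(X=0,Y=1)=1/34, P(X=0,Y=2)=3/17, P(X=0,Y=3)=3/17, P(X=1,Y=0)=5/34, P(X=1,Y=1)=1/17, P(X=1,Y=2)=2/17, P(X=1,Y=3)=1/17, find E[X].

First find marginal of X:
P(X=0) = 21/34
P(X=1) = 13/34
E[X] = 0 × 21/34 + 1 × 13/34 = 13/34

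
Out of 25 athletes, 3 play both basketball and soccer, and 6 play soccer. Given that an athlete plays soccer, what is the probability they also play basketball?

P(A ∩ B) = 3/25
P(B) = 6/25
P(A|B) = P(A ∩ B) / P(B) = (3/25) / (6/25) = 1/2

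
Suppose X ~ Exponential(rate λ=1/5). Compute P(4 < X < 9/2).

P(4 < X < 9/2) = ∫_{4}^{9/2} f(x) dx
where f(x) = \frac{e^{- \frac{x}{5}}}{5}
= - \frac{1}{e^{\frac{9}{10}}} + e^{- \frac{4}{5}}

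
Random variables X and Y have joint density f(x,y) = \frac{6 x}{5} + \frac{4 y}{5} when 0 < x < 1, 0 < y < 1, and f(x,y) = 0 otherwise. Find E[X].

E[X] = ∫_0^1 ∫_0^1 x × f(x,y) dy dx
= ∫_0^1 ∫_0^1 x × (\frac{6 x}{5} + \frac{4 y}{5}) dy dx
= \frac{3}{5}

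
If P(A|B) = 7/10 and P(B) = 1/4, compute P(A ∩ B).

By definition, P(A|B) = P(A ∩ B) / P(B)
So P(A ∩ B) = P(A|B) × P(B)
= 7/10 × 1/4
= 7/40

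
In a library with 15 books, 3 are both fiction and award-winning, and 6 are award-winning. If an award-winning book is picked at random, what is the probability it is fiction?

P(A ∩ B) = 3/15 = 1/5
P(B) = 6/15 = 2/5
P(A|B) = P(A ∩ B) / P(B) = (1/5) / (2/5) = 1/2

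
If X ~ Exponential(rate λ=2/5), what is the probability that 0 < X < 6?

P(0 < X < 6) = ∫_{0}^{6} f(x) dx
where f(x) = \frac{2 e^{- \frac{2 x}{5}}}{5}
= 1 - e^{- \frac{12}{5}}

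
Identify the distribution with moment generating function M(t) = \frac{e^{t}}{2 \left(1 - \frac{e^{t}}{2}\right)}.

The MGF M(t) = \frac{e^{t}}{2 \left(1 - \frac{e^{t}}{2}\right)} is the standard form for the Geometric distribution.
Comparing with the known MGF formula identifies: Geometric(p=1/2), X = trial number of first success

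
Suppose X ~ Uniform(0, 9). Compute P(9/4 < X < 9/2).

P(9/4 < X < 9/2) = ∫_{9/4}^{9/2} f(x) dx
where f(x) = \frac{1}{9}
= \frac{1}{4}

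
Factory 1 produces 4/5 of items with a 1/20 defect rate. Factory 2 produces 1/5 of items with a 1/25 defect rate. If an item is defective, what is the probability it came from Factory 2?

Using Bayes' theorem:
P(F1) = 4/5, P(D|F1) = 1/20
P(F2) = 1/5, P(D|F2) = 1/25
P(D) = P(D|F1)P(F1) + P(D|F2)P(F2)
     = \frac{6}{125}
P(F2|D) = P(D|F2)P(F2) / P(D)
= \frac{1}{6}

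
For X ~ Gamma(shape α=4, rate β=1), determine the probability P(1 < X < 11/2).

P(1 < X < 11/2) = ∫_{1}^{11/2} f(x) dx
where f(x) = \frac{x^{3} e^{- x}}{6}
= - \frac{2369}{48 e^{\frac{11}{2}}} + \frac{8}{3 e}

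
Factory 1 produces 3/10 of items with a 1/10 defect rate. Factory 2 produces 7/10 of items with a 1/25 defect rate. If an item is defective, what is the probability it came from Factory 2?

Using Bayes' theorem:
P(F1) = 3/10, P(D|F1) = 1/10
P(F2) = 7/10, P(D|F2) = 1/25
P(D) = P(D|F1)P(F1) + P(D|F2)P(F2)
     = \frac{29}{500}
P(F2|D) = P(D|F2)P(F2) / P(D)
= \frac{14}{29}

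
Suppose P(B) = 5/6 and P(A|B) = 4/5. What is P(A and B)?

By definition, P(A|B) = P(A ∩ B) / P(B)
So P(A ∩ B) = P(A|B) × P(B)
= 4/5 × 5/6
= 2/3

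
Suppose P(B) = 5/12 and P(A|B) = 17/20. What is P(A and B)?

By definition, P(A|B) = P(A ∩ B) / P(B)
So P(A ∩ B) = P(A|B) × P(B)
= 17/20 × 5/12
= 17/48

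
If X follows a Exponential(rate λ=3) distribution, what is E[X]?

For X ~ Exponential(rate λ=3), the expected value is:
E[X] = \frac{1}{3}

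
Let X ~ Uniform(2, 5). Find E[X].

For X ~ Uniform(2, 5), the expected value is:
E[X] = \frac{7}{2}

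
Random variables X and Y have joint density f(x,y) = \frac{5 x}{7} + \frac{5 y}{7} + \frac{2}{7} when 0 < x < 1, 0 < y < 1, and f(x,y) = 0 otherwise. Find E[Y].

E[Y] = ∫_0^1 ∫_0^1 y × f(x,y) dx dy
= \frac{47}{84}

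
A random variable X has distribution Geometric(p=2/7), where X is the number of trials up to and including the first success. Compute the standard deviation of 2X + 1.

For X ~ Geometric(p=2/7), where X is the number of trials up to and including the first success:
Var(X) = \frac{35}{4}
SD(X) = √(Var(X)) = √(\frac{35}{4}) = \frac{\sqrt{35}}{2}
SD(2X + 1) = |2| × SD(X) = 2 × \frac{\sqrt{35}}{2} = \sqrt{35}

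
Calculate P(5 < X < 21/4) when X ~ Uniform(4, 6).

P(5 < X < 21/4) = ∫_{5}^{21/4} f(x) dx
where f(x) = \frac{1}{2}
= \frac{1}{8}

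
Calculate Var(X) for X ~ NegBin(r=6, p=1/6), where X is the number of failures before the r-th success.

For X ~ NegBin(r=6, p=1/6), where X is the number of failures before the r-th success:
Var(X) = 180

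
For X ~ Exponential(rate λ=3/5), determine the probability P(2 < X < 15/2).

P(2 < X < 15/2) = ∫_{2}^{15/2} f(x) dx
where f(x) = \frac{3 e^{- \frac{3 x}{5}}}{5}
= - \frac{1}{e^{\frac{9}{2}}} + e^{- \frac{6}{5}}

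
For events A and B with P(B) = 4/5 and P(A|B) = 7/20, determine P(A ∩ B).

By definition, P(A|B) = P(A ∩ B) / P(B)
So P(A ∩ B) = P(A|B) × P(B)
= 7/20 × 4/5
= 7/25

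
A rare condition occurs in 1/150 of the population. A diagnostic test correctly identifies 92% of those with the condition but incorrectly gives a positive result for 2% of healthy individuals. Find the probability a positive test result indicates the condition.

Let D = the rare event, + = positive/flagged.
P(D) = 1/150
P(+|D) = 92/100 = 23/25
P(+|D') = 2/100 = 1/50
P(+) = P(+|D)P(D) + P(+|D')P(D')
     = \frac{23}{25} × \frac{1}{150} + \frac{1}{50} × \frac{149}{150}
     = \frac{13}{500}
P(D|+) = P(+|D)P(D)/P(+) = \frac{46}{195}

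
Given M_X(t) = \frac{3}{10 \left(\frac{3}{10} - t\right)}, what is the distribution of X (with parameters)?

The MGF M(t) = \frac{3}{10 \left(\frac{3}{10} - t\right)} is the standard form for the Exponential distribution.
Comparing with the known MGF formula identifies: Exponential(rate λ=3/10)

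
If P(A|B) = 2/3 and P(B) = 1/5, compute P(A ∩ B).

By definition, P(A|B) = P(A ∩ B) / P(B)
So P(A ∩ B) = P(A|B) × P(B)
= 2/3 × 1/5
= 2/15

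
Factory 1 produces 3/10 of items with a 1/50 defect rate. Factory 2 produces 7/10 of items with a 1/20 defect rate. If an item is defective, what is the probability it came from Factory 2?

Using Bayes' theorem:
P(F1) = 3/10, P(D|F1) = 1/50
P(F2) = 7/10, P(D|F2) = 1/20
P(D) = P(D|F1)P(F1) + P(D|F2)P(F2)
     = \frac{41}{1000}
P(F2|D) = P(D|F2)P(F2) / P(D)
= \frac{35}{41}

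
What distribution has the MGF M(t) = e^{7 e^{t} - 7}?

The MGF M(t) = e^{7 e^{t} - 7} is the standard form for the Poisson distribution.
Comparing with the known MGF formula identifies: Poisson(λ=7)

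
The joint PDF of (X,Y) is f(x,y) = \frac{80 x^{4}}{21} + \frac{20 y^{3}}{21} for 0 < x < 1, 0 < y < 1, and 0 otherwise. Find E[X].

E[X] = ∫_0^1 ∫_0^1 x × f(x,y) dy dx
= ∫_0^1 ∫_0^1 x × (\frac{80 x^{4}}{21} + \frac{20 y^{3}}{21}) dy dx
= \frac{95}{126}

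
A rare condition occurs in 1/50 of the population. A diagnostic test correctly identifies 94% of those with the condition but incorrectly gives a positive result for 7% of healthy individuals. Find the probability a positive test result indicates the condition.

Let D = the rare event, + = positive/flagged.
P(D) = 1/50
P(+|D) = 94/100 = 47/50
P(+|D') = 7/100
P(+) = P(+|D)P(D) + P(+|D')P(D')
     = \frac{47}{50} × \frac{1}{50} + \frac{7}{100} × \frac{49}{50}
     = \frac{437}{5000}
P(D|+) = P(+|D)P(D)/P(+) = \frac{94}{437}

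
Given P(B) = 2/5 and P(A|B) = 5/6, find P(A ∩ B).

By definition, P(A|B) = P(A ∩ B) / P(B)
So P(A ∩ B) = P(A|B) × P(B)
= 5/6 × 2/5
= 1/3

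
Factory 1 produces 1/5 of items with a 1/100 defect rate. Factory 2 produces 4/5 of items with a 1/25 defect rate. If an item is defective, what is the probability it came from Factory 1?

Using Bayes' theorem:
P(F1) = 1/5, P(D|F1) = 1/100
P(F2) = 4/5, P(D|F2) = 1/25
P(D) = P(D|F1)P(F1) + P(D|F2)P(F2)
     = \frac{17}{500}
P(F1|D) = P(D|F1)P(F1) / P(D)
= \frac{1}{17}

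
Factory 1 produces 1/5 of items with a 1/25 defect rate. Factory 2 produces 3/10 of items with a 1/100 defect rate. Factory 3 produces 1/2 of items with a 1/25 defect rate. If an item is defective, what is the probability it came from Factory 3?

Using Bayes' theorem:
P(F1) = 1/5, P(D|F1) = 1/25
P(F2) = 3/10, P(D|F2) = 1/100
P(F3) = 1/2, P(D|F3) = 1/25
P(D) = P(D|F1)P(F1) + P(D|F2)P(F2) + P(D|F3)P(F3)
     = \frac{31}{1000}
P(F3|D) = P(D|F3)P(F3) / P(D)
= \frac{20}{31}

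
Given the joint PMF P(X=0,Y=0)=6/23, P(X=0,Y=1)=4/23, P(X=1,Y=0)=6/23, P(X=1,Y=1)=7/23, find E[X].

First find marginal of X:
P(X=0) = 10/23
P(X=1) = 13/23
E[X] = 0 × 10/23 + 1 × 13/23 = 13/23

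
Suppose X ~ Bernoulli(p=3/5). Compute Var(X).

For X ~ Bernoulli(p=3/5):
Var(X) = \frac{6}{25}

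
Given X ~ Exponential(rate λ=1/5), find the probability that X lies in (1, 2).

P(1 < X < 2) = ∫_{1}^{2} f(x) dx
where f(x) = \frac{e^{- \frac{x}{5}}}{5}
= - \frac{1 - e^{\frac{1}{5}}}{e^{\frac{2}{5}}}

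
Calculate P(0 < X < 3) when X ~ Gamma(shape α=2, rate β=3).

P(0 < X < 3) = ∫_{0}^{3} f(x) dx
where f(x) = 9 x e^{- 3 x}
= 1 - \frac{10}{e^{9}}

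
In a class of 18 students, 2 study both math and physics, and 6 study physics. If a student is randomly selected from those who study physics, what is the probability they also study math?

P(A ∩ B) = 2/18 = 1/9
P(B) = 6/18 = 1/3
P(A|B) = P(A ∩ B) / P(B) = (1/9) / (1/3) = 1/3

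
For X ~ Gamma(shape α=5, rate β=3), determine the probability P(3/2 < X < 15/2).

P(3/2 < X < 15/2) = ∫_{3/2}^{15/2} f(x) dx
where f(x) = \frac{81 x^{4} e^{- 3 x}}{8}
= \frac{-1645283 + 6131 e^{18}}{128 e^{\frac{45}{2}}}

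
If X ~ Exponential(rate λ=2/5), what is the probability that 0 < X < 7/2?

P(0 < X < 7/2) = ∫_{0}^{7/2} f(x) dx
where f(x) = \frac{2 e^{- \frac{2 x}{5}}}{5}
= 1 - e^{- \frac{7}{5}}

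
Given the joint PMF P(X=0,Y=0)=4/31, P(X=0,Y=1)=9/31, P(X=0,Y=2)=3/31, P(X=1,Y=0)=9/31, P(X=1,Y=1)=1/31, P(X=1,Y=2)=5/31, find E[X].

First find marginal of X:
P(X=0) = 16/31
P(X=1) = 15/31
E[X] = 0 × 16/31 + 1 × 15/31 = 15/31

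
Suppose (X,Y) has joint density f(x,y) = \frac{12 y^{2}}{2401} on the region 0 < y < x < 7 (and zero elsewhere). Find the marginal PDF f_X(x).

f_X(x) = ∫_0^x \frac{12 y^{2}}{2401} dy = \frac{4 x^{3}}{2401}
for 0 < x < 7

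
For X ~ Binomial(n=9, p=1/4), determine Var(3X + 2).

For X ~ Binomial(n=9, p=1/4):
Var(X) = \frac{27}{16}
Var(3X + 2) = (3)² × Var(X) = 9 × \frac{27}{16} = \frac{243}{16}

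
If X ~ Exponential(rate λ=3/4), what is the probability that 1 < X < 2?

P(1 < X < 2) = ∫_{1}^{2} f(x) dx
where f(x) = \frac{3 e^{- \frac{3 x}{4}}}{4}
= - \frac{1}{e^{\frac{3}{2}}} + e^{- \frac{3}{4}}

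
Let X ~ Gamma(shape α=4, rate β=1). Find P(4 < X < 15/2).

P(4 < X < 15/2) = ∫_{4}^{15/2} f(x) dx
where f(x) = \frac{x^{3} e^{- x}}{6}
= - \frac{1711}{16 e^{\frac{15}{2}}} + \frac{71}{3 e^{4}}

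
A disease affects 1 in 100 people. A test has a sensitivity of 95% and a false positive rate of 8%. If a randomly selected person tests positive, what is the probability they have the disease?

Let D = the rare event, + = positive/flagged.
P(D) = 1/100
P(+|D) = 95/100 = 19/20
P(+|D') = 8/100 = 2/25
P(+) = P(+|D)P(D) + P(+|D')P(D')
     = \frac{19}{20} × \frac{1}{100} + \frac{2}{25} × \frac{99}{100}
     = \frac{887}{10000}
P(D|+) = P(+|D)P(D)/P(+) = \frac{95}{887}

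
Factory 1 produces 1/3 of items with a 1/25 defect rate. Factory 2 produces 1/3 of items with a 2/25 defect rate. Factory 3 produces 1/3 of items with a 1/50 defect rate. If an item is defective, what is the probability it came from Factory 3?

Using Bayes' theorem:
P(F1) = 1/3, P(D|F1) = 1/25
P(F2) = 1/3, P(D|F2) = 2/25
P(F3) = 1/3, P(D|F3) = 1/50
P(D) = P(D|F1)P(F1) + P(D|F2)P(F2) + P(D|F3)P(F3)
     = \frac{7}{150}
P(F3|D) = P(D|F3)P(F3) / P(D)
= \frac{1}{7}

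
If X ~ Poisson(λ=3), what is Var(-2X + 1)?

For X ~ Poisson(λ=3):
Var(X) = 3
Var(-2X + 1) = (-2)² × Var(X) = 4 × 3 = 12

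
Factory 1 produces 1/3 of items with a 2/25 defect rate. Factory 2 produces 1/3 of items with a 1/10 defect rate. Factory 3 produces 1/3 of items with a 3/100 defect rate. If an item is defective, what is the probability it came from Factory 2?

Using Bayes' theorem:
P(F1) = 1/3, P(D|F1) = 2/25
P(F2) = 1/3, P(D|F2) = 1/10
P(F3) = 1/3, P(D|F3) = 3/100
P(D) = P(D|F1)P(F1) + P(D|F2)P(F2) + P(D|F3)P(F3)
     = \frac{7}{100}
P(F2|D) = P(D|F2)P(F2) / P(D)
= \frac{10}{21}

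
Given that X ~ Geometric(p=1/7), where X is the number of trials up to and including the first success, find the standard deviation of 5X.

For X ~ Geometric(p=1/7), where X is the number of trials up to and including the first success:
Var(X) = 42
SD(X) = √(Var(X)) = √(42) = \sqrt{42}
SD(5X) = |5| × SD(X) = 5 × \sqrt{42} = 5 \sqrt{42}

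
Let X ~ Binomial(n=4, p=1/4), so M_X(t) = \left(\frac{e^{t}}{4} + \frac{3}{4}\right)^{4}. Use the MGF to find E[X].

To find E[X], compute M^(1)(0):
M^(1)(t) = \left(\frac{e^{t}}{4} + \frac{3}{4}\right)^{3} e^{t}
M^(1)(0) = 1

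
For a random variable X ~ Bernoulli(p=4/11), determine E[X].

For X ~ Bernoulli(p=4/11), the expected value is:
E[X] = \frac{4}{11}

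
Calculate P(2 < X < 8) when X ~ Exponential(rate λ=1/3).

P(2 < X < 8) = ∫_{2}^{8} f(x) dx
where f(x) = \frac{e^{- \frac{x}{3}}}{3}
= - \frac{1 - e^{2}}{e^{\frac{8}{3}}}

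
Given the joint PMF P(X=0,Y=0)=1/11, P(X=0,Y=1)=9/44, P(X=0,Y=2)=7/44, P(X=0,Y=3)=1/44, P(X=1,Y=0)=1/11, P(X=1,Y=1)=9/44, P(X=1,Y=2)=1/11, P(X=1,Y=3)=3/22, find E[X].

First find marginal of X:
P(X=0) = 21/44
P(X=1) = 23/44
E[X] = 0 × 21/44 + 1 × 23/44 = 23/44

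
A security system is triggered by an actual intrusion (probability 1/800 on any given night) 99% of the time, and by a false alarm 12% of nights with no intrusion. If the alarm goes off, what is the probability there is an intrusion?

Let D = the rare event, + = positive/flagged.
P(D) = 1/800
P(+|D) = 99/100
P(+|D') = 12/100 = 3/25
P(+) = P(+|D)P(D) + P(+|D')P(D')
     = \frac{99}{100} × \frac{1}{800} + \frac{3}{25} × \frac{799}{800}
     = \frac{9687}{80000}
P(D|+) = P(+|D)P(D)/P(+) = \frac{33}{3229}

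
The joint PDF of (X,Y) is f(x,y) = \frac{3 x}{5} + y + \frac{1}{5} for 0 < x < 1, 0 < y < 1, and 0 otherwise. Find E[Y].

E[Y] = ∫_0^1 ∫_0^1 y × f(x,y) dx dy
= \frac{7}{12}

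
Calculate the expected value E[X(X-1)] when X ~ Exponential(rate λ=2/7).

E[X(X-1)] = E[X² - X] = E[X²] - E[X]
E[X] = \frac{7}{2}
E[X²] = Var(X) + (E[X])² = \frac{49}{4} + (\frac{7}{2})² = \frac{49}{2}
E[X(X-1)] = \frac{49}{2} - \frac{7}{2} = 21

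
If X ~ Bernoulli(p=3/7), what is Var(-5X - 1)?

For X ~ Bernoulli(p=3/7):
Var(X) = \frac{12}{49}
Var(-5X - 1) = (-5)² × Var(X) = 25 × \frac{12}{49} = \frac{300}{49}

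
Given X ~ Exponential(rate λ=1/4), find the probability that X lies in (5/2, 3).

P(5/2 < X < 3) = ∫_{5/2}^{3} f(x) dx
where f(x) = \frac{e^{- \frac{x}{4}}}{4}
= - \frac{1}{e^{\frac{3}{4}}} + e^{- \frac{5}{8}}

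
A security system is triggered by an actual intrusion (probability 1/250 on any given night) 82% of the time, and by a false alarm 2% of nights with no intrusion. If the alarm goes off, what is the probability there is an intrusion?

Let D = the rare event, + = positive/flagged.
P(D) = 1/250
P(+|D) = 82/100 = 41/50
P(+|D') = 2/100 = 1/50
P(+) = P(+|D)P(D) + P(+|D')P(D')
     = \frac{41}{50} × \frac{1}{250} + \frac{1}{50} × \frac{249}{250}
     = \frac{29}{1250}
P(D|+) = P(+|D)P(D)/P(+) = \frac{41}{290}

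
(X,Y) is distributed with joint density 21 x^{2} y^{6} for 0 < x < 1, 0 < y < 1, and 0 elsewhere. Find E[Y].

E[Y] = ∫_0^1 ∫_0^1 y × f(x,y) dx dy
= \frac{7}{8}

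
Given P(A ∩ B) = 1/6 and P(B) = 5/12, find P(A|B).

P(A|B) = P(A ∩ B) / P(B)
= (1/6) / (5/12)
= 2/5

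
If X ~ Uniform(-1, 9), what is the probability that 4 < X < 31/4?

P(4 < X < 31/4) = ∫_{4}^{31/4} f(x) dx
where f(x) = \frac{1}{10}
= \frac{3}{8}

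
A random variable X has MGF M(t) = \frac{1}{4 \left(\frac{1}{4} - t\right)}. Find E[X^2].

To find E[X^2], compute M^(2)(0):
M^(1)(t) = \frac{1}{4 \left(\frac{1}{4} - t\right)^{2}}
M^(2)(t) = \frac{1}{2 \left(\frac{1}{4} - t\right)^{3}}
M^(2)(0) = 32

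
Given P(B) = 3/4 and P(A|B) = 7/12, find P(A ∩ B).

By definition, P(A|B) = P(A ∩ B) / P(B)
So P(A ∩ B) = P(A|B) × P(B)
= 7/12 × 3/4
= 7/16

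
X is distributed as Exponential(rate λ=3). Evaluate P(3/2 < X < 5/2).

P(3/2 < X < 5/2) = ∫_{3/2}^{5/2} f(x) dx
where f(x) = 3 e^{- 3 x}
= - \frac{1 - e^{3}}{e^{\frac{15}{2}}}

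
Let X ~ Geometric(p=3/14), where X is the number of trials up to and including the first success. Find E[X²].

Using the identity E[X²] = Var(X) + (E[X])²:
E[X] = \frac{14}{3}
Var(X) = \frac{154}{9}
E[X²] = \frac{154}{9} + (\frac{14}{3})²
= \frac{350}{9}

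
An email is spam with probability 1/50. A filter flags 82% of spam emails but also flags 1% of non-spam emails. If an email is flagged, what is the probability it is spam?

Let D = the rare event, + = positive/flagged.
P(D) = 1/50
P(+|D) = 82/100 = 41/50
P(+|D') = 1/100
P(+) = P(+|D)P(D) + P(+|D')P(D')
     = \frac{41}{50} × \frac{1}{50} + \frac{1}{100} × \frac{49}{50}
     = \frac{131}{5000}
P(D|+) = P(+|D)P(D)/P(+) = \frac{82}{131}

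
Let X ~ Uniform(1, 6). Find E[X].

For X ~ Uniform(1, 6), the expected value is:
E[X] = \frac{7}{2}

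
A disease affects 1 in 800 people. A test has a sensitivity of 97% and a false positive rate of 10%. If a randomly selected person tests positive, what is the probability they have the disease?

Let D = the rare event, + = positive/flagged.
P(D) = 1/800
P(+|D) = 97/100
P(+|D') = 10/100 = 1/10
P(+) = P(+|D)P(D) + P(+|D')P(D')
     = \frac{97}{100} × \frac{1}{800} + \frac{1}{10} × \frac{799}{800}
     = \frac{8087}{80000}
P(D|+) = P(+|D)P(D)/P(+) = \frac{97}{8087}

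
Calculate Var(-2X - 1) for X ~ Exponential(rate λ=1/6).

For X ~ Exponential(rate λ=1/6):
Var(X) = 36
Var(-2X - 1) = (-2)² × Var(X) = 4 × 36 = 144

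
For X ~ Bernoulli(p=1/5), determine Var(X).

For X ~ Bernoulli(p=1/5):
Var(X) = \frac{4}{25}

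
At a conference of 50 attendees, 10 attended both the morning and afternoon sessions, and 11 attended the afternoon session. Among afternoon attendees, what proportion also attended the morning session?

P(A ∩ B) = 10/50 = 1/5
P(B) = 11/50
P(A|B) = P(A ∩ B) / P(B) = (1/5) / (11/50) = 10/11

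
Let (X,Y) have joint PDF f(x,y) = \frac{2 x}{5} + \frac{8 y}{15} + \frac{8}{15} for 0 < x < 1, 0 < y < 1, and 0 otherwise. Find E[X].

E[X] = ∫_0^1 ∫_0^1 x × f(x,y) dy dx
= ∫_0^1 ∫_0^1 x × (\frac{2 x}{5} + \frac{8 y}{15} + \frac{8}{15}) dy dx
= \frac{8}{15}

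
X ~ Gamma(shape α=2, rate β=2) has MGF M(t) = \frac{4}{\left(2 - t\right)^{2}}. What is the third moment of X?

To find E[X^3], compute M^(3)(0):
M^(1)(t) = \frac{8}{\left(2 - t\right)^{3}}
M^(2)(t) = \frac{24}{\left(2 - t\right)^{4}}
M^(3)(t) = \frac{96}{\left(2 - t\right)^{5}}
M^(3)(0) = 3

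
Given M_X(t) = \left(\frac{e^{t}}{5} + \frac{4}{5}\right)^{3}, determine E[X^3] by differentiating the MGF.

To find E[X^3], compute M^(3)(0):
M^(1)(t) = \frac{3 \left(\frac{e^{t}}{5} + \frac{4}{5}\right)^{2} e^{t}}{5}
M^(2)(t) = \frac{3 \left(\frac{e^{t}}{5} + \frac{4}{5}\right)^{2} e^{t}}{5} + \frac{6 \left(\frac{e^{t}}{5} + \frac{4}{5}\right) e^{2 t}}{25}
M^(3)(t) = \frac{3 \left(\frac{e^{t}}{5} + \frac{4}{5}\right)^{2} e^{t}}{5} + \frac{18 \left(\frac{e^{t}}{5} + \frac{4}{5}\right) e^{2 t}}{25} + \frac{6 e^{3 t}}{125}
M^(3)(0) = \frac{171}{125}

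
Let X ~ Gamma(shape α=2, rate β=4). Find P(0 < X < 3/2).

P(0 < X < 3/2) = ∫_{0}^{3/2} f(x) dx
where f(x) = 16 x e^{- 4 x}
= 1 - \frac{7}{e^{6}}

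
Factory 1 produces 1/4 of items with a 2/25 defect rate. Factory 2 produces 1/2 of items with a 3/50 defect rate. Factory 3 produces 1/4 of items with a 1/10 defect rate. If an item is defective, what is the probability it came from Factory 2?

Using Bayes' theorem:
P(F1) = 1/4, P(D|F1) = 2/25
P(F2) = 1/2, P(D|F2) = 3/50
P(F3) = 1/4, P(D|F3) = 1/10
P(D) = P(D|F1)P(F1) + P(D|F2)P(F2) + P(D|F3)P(F3)
     = \frac{3}{40}
P(F2|D) = P(D|F2)P(F2) / P(D)
= \frac{2}{5}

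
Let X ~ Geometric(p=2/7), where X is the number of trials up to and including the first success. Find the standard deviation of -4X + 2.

For X ~ Geometric(p=2/7), where X is the number of trials up to and including the first success:
Var(X) = \frac{35}{4}
SD(X) = √(Var(X)) = √(\frac{35}{4}) = \frac{\sqrt{35}}{2}
SD(-4X + 2) = |-4| × SD(X) = 4 × \frac{\sqrt{35}}{2} = 2 \sqrt{35}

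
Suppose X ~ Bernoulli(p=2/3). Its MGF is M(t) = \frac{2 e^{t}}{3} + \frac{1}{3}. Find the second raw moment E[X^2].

To find E[X^2], compute M^(2)(0):
M^(1)(t) = \frac{2 e^{t}}{3}
M^(2)(t) = \frac{2 e^{t}}{3}
M^(2)(0) = \frac{2}{3}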